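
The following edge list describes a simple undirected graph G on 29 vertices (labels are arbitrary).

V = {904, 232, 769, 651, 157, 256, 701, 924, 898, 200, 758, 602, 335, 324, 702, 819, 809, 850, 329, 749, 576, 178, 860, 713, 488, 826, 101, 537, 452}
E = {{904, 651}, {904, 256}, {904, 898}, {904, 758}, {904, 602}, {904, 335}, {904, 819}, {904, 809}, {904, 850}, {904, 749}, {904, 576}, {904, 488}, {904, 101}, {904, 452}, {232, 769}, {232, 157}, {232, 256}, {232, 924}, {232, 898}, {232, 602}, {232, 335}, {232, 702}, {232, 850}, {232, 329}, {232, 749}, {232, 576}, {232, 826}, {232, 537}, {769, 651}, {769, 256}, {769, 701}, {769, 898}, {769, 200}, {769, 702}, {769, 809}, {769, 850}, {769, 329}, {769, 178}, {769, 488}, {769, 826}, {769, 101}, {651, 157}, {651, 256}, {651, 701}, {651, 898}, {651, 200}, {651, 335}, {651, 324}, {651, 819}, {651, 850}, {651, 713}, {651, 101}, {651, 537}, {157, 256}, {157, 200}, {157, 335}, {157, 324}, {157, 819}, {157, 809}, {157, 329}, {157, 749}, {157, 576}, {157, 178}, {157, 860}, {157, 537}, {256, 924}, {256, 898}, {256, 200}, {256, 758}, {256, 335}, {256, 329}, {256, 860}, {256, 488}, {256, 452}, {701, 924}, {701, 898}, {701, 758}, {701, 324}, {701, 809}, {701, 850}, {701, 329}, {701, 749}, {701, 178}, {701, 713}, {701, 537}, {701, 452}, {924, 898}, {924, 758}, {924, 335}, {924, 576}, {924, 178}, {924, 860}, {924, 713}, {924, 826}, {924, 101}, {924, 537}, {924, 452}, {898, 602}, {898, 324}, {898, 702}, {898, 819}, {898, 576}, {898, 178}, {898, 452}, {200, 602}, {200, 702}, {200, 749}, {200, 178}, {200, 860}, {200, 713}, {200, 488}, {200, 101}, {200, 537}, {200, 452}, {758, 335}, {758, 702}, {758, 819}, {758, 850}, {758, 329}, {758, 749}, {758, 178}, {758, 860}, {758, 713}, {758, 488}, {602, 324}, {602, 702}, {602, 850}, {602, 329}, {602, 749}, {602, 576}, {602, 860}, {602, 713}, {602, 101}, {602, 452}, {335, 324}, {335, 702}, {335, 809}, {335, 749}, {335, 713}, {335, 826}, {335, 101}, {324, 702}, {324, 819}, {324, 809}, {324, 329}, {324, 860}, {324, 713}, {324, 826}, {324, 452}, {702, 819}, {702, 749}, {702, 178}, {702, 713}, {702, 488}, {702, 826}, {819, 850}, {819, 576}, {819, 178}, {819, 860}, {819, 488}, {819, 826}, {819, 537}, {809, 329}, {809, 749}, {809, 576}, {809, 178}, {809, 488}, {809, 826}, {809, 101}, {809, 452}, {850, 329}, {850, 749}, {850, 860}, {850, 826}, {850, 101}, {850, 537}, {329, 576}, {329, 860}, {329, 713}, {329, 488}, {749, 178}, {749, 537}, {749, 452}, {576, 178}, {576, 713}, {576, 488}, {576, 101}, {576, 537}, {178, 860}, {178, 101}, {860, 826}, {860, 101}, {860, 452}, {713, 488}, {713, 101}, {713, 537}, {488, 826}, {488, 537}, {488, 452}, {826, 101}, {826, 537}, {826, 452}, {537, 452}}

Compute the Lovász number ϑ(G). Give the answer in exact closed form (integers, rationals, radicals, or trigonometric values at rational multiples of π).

sqrt(29)

N(924) = {232, 256, 701, 898, 758, 335, 576, 178, 860, 713, 826, 101, 537, 452}, |N(924)| = 14.
Vertex 335 has 14 neighbors: 904, 232, 651, 157, 256, 924, 758, 324, 702, 809, 749, 713, 826, 101.
deg(850) = 14; N(850) = {904, 232, 769, 651, 701, 758, 602, 819, 329, 749, 860, 826, 101, 537}.
deg(749) = 14; N(749) = {904, 232, 157, 701, 200, 758, 602, 335, 702, 809, 850, 178, 537, 452}.
29-vertex 14-regular graph: strongly regular (29,14,6,7).
spec(A) ≈ [14.0, 2.19258, -3.19258] (distinct, 5 d.p.).
λ_max=14, λ_min=-sqrt(29)/2 - 1/2; ϑ = −29·λ_min/(λ_max−λ_min) = sqrt(29).
≈ 5.38516 (to 5 d.p.).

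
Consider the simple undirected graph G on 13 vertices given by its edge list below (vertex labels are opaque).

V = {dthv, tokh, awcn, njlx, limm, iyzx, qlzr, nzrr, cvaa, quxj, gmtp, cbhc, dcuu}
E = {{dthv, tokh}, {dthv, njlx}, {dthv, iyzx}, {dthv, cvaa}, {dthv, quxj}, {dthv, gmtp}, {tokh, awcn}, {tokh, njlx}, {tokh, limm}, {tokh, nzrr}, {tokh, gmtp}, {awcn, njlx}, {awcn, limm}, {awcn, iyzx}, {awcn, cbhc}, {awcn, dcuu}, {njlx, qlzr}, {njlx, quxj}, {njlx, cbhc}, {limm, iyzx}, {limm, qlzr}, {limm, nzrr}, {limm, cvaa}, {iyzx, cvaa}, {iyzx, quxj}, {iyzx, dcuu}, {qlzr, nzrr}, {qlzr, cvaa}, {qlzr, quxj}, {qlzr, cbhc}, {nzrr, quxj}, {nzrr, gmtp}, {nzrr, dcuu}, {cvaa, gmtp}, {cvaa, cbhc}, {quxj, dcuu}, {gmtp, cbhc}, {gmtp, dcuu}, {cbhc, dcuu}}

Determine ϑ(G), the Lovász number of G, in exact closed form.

N(nzrr) = {tokh, limm, qlzr, quxj, gmtp, dcuu}, |N(nzrr)| = 6.
N(awcn) = {tokh, njlx, limm, iyzx, cbhc, dcuu}, |N(awcn)| = 6.
deg(cvaa) = 6; N(cvaa) = {dthv, limm, iyzx, qlzr, gmtp, cbhc}.
N(limm) = {tokh, awcn, iyzx, qlzr, nzrr, cvaa}, |N(limm)| = 6.
deg(v) = 6 for all v (|V|=13); SR(13,6,2,3) — a Paley graph.
A has 3 distinct eigenvalues ≈ [6.0, 1.3028, -2.3028].
Lovász (edge-transitive): ϑ = −13·(-sqrt(13)/2 - 1/2)/((6)−(-sqrt(13)/2 - 1/2)) = sqrt(13).
ϑ(G) ≈ 3.60555.

sqrt(13)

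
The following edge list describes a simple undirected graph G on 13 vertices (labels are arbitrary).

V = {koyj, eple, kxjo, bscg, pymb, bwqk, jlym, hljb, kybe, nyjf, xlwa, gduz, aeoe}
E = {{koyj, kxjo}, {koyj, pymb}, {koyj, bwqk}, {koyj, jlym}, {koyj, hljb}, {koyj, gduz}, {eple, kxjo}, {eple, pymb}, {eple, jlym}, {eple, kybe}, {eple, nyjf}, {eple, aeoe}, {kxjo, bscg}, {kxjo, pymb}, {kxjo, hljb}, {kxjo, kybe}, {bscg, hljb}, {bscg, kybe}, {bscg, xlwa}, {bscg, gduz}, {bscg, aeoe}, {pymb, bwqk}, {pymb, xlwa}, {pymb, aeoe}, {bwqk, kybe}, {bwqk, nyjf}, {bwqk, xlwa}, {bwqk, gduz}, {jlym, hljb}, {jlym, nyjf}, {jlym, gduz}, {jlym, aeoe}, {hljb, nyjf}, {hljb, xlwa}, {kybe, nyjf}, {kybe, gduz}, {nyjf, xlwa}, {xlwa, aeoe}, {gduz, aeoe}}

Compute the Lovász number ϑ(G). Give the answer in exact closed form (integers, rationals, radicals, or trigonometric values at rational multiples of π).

sqrt(13)

deg(gduz) = 6; N(gduz) = {koyj, bscg, bwqk, jlym, kybe, aeoe}.
Vertex pymb has 6 neighbors: koyj, eple, kxjo, bwqk, xlwa, aeoe.
N(jlym) = {koyj, eple, hljb, nyjf, gduz, aeoe}, |N(jlym)| = 6.
Vertex hljb has 6 neighbors: koyj, kxjo, bscg, jlym, nyjf, xlwa.
6-regular, N=13; Paley(13): SR with (k,λ,μ)=(6,2,3).
The 3 distinct eigenvalues: [6.0, 1.3028, -2.3028].
Lovász (edge-transitive): ϑ = −13·(-sqrt(13)/2 - 1/2)/((6)−(-sqrt(13)/2 - 1/2)) = sqrt(13).
≈ 3.605551 (to 6 d.p.).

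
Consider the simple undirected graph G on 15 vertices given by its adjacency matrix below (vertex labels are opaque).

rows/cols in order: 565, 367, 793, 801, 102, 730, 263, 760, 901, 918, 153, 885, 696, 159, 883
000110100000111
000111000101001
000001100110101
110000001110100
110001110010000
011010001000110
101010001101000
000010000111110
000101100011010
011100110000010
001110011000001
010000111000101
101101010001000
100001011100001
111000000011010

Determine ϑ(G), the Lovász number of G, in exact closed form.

5

deg(102) = 6; N(102) = {565, 367, 730, 263, 760, 153}.
N(730) = {367, 793, 102, 901, 696, 159}, |N(730)| = 6.
Vertex 153 has 6 neighbors: 793, 801, 102, 760, 901, 883.
Vertex 159 has 6 neighbors: 565, 730, 760, 901, 918, 883.
15-vertex 6-regular graph: Kneser-type, 2-subsets of [6].
Distinct eigenvalues (to 4 d.p.): [6.0, 1.0, -3.0].
ϑ = −N·λ_min/(λ_max−λ_min) = −15·(-3)/(6−(-3)) = 5.
= 5.0000000… (decimal).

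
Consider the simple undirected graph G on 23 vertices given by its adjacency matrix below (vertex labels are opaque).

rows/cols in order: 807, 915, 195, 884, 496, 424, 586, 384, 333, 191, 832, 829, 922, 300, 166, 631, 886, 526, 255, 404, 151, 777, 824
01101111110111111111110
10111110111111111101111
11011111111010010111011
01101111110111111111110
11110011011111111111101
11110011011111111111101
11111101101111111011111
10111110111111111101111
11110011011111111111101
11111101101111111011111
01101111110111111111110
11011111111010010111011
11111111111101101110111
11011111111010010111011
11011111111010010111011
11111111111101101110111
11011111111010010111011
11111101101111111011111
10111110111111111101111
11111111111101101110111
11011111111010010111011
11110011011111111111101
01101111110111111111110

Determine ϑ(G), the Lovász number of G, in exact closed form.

6

N(255) = {807, 195, 884, 496, 424, 586, 333, 191, 832, 829, 922, 300, 166, 631, 886, 526, 404, 151, 777, 824}, |N(255)| = 20.
deg(832) = 19; N(832) = {915, 195, 496, 424, 586, 384, 333, 191, 829, 922, 300, 166, 631, 886, 526, 255, 404, 151, 777}.
deg(191) = 20; N(191) = {807, 915, 195, 884, 496, 424, 384, 333, 832, 829, 922, 300, 166, 631, 886, 255, 404, 151, 777, 824}.
Vertex 195 has 17 neighbors: 807, 915, 884, 496, 424, 586, 384, 333, 191, 832, 922, 631, 526, 255, 404, 777, 824.
K_{6,4,4,3,3,3} (perfect); ϑ(G) = α(G) = max{6,4,4,3,3,3} = 6.
= 6.00000… (decimal).
Sandwich: α(G)=6 ≤ ϑ(G)=6 ≤ χ(Ḡ)=6 (collapsed).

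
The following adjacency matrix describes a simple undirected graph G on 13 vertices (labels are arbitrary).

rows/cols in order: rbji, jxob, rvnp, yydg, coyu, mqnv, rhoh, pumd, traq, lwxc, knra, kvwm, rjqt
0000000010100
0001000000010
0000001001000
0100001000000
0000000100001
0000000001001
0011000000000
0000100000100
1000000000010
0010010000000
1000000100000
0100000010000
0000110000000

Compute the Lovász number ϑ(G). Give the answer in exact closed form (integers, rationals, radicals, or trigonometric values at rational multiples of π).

13*cos(pi/13)/(cos(pi/13) + 1)

N(rhoh) = {rvnp, yydg}, |N(rhoh)| = 2.
deg(rvnp) = 2; N(rvnp) = {rhoh, lwxc}.
Vertex pumd has 2 neighbors: coyu, knra.
N(jxob) = {yydg, kvwm}, |N(jxob)| = 2.
Every vertex has degree 2 (N=13); this is C_{13}, the 13-cycle.
The 7 distinct eigenvalues: [2.0, 1.7709, 1.1361, 0.2411, -0.7092, -1.497, -1.9419].
ϑ = −N·λ_min/(λ_max−λ_min) = −13·(-2*cos(pi/13))/(2−(-2*cos(pi/13))) = 13*cos(pi/13)/(cos(pi/13) + 1).
≈ 6.404169 (to 6 d.p.).
Sandwich: α(G)=6 ≤ ϑ(G)=13*cos(pi/13)/(cos(pi/13) + 1) ≤ χ(Ḡ)=7 (both strict).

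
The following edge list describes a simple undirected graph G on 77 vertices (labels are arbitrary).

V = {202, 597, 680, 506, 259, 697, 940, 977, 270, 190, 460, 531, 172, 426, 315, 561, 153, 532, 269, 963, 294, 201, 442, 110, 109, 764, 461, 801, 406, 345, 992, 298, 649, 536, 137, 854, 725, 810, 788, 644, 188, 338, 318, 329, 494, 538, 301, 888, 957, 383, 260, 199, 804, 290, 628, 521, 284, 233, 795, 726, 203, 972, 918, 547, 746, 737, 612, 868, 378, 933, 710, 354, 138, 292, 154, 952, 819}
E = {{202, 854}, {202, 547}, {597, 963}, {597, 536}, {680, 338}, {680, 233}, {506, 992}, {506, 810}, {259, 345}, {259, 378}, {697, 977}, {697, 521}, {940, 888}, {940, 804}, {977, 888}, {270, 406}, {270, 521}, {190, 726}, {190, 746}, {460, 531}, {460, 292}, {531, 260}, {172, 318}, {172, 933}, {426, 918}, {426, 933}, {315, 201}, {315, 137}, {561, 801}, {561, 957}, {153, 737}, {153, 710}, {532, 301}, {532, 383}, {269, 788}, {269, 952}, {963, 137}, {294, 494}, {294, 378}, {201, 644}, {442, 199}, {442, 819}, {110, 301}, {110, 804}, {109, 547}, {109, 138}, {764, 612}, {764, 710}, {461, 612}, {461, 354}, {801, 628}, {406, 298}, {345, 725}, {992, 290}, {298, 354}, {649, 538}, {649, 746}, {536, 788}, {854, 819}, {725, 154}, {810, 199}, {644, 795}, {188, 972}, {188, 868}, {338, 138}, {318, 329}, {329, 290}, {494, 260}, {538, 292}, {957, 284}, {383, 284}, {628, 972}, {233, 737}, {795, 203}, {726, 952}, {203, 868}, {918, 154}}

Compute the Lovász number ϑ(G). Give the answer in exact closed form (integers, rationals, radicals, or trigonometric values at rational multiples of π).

77*cos(pi/77)/(cos(pi/77) + 1)

deg(819) = 2; N(819) = {442, 854}.
Vertex 318 has 2 neighbors: 172, 329.
Vertex 726 has 2 neighbors: 190, 952.
deg(460) = 2; N(460) = {531, 292}.
deg(v) = 2 for all v (|V|=77); the odd cycle C_{77}.
The 39 distinct eigenvalues: [2.0, 1.99335, 1.97342, 1.94037, 1.89441, 1.83583, 1.76504, 1.68251, 1.58877, 1.48447, 1.37028, 1.24698, 1.11538, 0.97635, 0.83083, 0.67978, 0.5242, 0.36514, 0.20365, 0.0408, -0.12232, -0.28463, -0.44504, -0.60249, -0.75593, -0.90434, -1.04674, -1.18216, -1.30972, -1.42856, -1.5379, -1.637, -1.72521, -1.80194, -1.86667, -1.91899, -1.95853, -1.98504, -1.99834].
−77·(-2*cos(pi/77)) / ((2)−(-2*cos(pi/77))) = 77*cos(pi/77)/(cos(pi/77) + 1) = ϑ(G).
≈ 38.4840 (to 4 d.p.).
Check 38 ≤ 77*cos(pi/77)/(cos(pi/77) + 1) ≤ 39: both strict.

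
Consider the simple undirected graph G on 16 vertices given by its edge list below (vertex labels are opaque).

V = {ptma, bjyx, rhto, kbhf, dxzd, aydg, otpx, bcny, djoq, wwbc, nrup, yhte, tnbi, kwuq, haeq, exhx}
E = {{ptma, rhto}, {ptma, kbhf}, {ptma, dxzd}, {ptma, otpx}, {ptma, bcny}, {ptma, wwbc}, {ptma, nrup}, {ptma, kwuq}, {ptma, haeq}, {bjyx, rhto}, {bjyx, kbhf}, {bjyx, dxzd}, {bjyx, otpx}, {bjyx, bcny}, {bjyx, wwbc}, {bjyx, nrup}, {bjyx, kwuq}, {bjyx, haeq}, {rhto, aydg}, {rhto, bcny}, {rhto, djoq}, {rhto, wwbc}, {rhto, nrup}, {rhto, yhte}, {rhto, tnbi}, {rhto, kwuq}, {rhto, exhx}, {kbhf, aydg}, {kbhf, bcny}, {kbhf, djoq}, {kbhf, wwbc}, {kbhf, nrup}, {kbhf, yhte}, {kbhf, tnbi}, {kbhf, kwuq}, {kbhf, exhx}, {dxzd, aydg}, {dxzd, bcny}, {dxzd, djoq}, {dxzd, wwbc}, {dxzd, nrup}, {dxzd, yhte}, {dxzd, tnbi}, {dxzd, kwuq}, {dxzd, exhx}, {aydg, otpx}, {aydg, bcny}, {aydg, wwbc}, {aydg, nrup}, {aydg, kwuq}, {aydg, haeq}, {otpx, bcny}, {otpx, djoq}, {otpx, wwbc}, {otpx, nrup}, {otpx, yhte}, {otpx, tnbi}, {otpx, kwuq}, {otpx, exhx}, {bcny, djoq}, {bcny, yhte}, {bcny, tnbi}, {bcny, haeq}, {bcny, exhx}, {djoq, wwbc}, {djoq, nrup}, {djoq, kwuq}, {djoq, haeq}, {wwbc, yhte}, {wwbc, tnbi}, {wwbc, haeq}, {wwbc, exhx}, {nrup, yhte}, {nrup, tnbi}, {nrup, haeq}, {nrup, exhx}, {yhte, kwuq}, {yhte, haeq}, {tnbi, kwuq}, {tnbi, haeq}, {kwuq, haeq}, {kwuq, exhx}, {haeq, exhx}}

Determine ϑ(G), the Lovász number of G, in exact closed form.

Vertex nrup has 12 neighbors: ptma, bjyx, rhto, kbhf, dxzd, aydg, otpx, djoq, yhte, tnbi, haeq, exhx.
Vertex tnbi has 9 neighbors: rhto, kbhf, dxzd, otpx, bcny, wwbc, nrup, kwuq, haeq.
N(kwuq) = {ptma, bjyx, rhto, kbhf, dxzd, aydg, otpx, djoq, yhte, tnbi, haeq, exhx}, |N(kwuq)| = 12.
N(exhx) = {rhto, kbhf, dxzd, otpx, bcny, wwbc, nrup, kwuq, haeq}, |N(exhx)| = 9.
Complete 3-partite, parts [7, 5, 4]: perfect, ϑ = α = 7.
ϑ(G) ≈ 7.000000000.
α=7, χ(Ḡ)=7; ϑ=7 lies between (collapsed).

7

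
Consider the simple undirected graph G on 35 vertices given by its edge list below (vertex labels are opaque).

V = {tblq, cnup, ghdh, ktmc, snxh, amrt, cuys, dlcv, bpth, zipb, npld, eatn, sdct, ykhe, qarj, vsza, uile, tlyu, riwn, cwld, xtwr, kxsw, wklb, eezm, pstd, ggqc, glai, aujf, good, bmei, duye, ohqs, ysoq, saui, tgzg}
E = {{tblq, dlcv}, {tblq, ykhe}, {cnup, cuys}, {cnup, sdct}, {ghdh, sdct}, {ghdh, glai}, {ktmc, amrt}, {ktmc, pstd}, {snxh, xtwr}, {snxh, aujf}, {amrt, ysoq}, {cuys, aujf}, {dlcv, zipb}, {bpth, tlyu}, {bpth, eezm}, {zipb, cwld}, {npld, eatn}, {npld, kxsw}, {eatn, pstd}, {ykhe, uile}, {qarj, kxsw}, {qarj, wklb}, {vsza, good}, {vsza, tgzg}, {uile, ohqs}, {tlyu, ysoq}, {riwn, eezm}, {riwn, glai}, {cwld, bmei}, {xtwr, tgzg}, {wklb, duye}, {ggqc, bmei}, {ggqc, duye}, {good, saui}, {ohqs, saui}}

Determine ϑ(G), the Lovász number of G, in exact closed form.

35*cos(pi/35)/(cos(pi/35) + 1)

deg(pstd) = 2; N(pstd) = {ktmc, eatn}.
Vertex sdct has 2 neighbors: cnup, ghdh.
deg(vsza) = 2; N(vsza) = {good, tgzg}.
deg(aujf) = 2; N(aujf) = {snxh, cuys}.
35-vertex 2-regular graph: the odd cycle C_{35}.
spec(A) ≈ [2.0, 1.96786, 1.87247, 1.7169, 1.50614, 1.24698, 0.94774, 0.61803, 0.26847, -0.08973, -0.44504, -0.78605, -1.10179, -1.38213, -1.61803, -1.80194, -1.92793, -1.99195] (distinct, 5 d.p.).
With N=35: ϑ(G) = 35·(-(-1)*2*cos(pi/35))/(2−(-2*cos(pi/35))) = 35*cos(pi/35)/(cos(pi/35) + 1).
= 17.464704027… (decimal).
17 ≤ 35*cos(pi/35)/(cos(pi/35) + 1) ≤ 18: both strict.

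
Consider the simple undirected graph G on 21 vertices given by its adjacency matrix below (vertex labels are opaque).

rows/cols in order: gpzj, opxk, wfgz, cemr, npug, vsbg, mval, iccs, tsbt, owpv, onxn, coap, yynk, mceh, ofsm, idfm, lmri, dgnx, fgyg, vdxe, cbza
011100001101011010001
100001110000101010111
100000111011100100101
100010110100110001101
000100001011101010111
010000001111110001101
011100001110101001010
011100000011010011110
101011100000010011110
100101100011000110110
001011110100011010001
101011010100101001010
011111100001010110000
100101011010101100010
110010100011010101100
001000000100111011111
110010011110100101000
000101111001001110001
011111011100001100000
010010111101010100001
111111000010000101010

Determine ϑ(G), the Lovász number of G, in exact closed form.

6

N(yynk) = {opxk, wfgz, cemr, npug, vsbg, mval, coap, mceh, idfm, lmri}, |N(yynk)| = 10.
deg(idfm) = 10; N(idfm) = {wfgz, owpv, yynk, mceh, ofsm, lmri, dgnx, fgyg, vdxe, cbza}.
Vertex owpv has 10 neighbors: gpzj, cemr, vsbg, mval, onxn, coap, idfm, lmri, fgyg, vdxe.
deg(fgyg) = 10; N(fgyg) = {opxk, wfgz, cemr, npug, vsbg, iccs, tsbt, owpv, ofsm, idfm}.
G on 21 vertices is 10-regular; Kneser-type, 2-subsets of [7].
spec(A) ≈ [10.0, 1.0, -4.0] (distinct, 5 d.p.).
Lovász: ϑ = −21(-4)/(10+-1*(-4)) = 6.
≈ 6.00000000 (to 8 d.p.).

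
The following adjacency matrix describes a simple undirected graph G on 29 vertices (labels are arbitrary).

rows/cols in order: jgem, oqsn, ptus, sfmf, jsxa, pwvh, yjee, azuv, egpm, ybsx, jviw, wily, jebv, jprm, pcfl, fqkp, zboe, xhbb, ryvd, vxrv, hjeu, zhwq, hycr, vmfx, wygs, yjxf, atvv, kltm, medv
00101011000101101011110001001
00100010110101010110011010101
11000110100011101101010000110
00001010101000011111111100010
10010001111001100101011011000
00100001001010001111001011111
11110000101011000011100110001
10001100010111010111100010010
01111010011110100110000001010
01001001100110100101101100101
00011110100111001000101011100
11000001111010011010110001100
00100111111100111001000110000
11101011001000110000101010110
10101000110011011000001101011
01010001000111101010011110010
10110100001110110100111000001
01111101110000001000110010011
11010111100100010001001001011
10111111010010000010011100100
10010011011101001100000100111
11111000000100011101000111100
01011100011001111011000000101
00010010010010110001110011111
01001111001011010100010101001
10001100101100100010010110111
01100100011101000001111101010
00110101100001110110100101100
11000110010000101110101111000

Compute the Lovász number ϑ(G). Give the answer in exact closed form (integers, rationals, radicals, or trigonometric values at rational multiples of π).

Vertex pcfl has 14 neighbors: jgem, ptus, jsxa, egpm, ybsx, jebv, jprm, fqkp, zboe, hycr, vmfx, yjxf, kltm, medv.
deg(jsxa) = 14; N(jsxa) = {jgem, sfmf, azuv, egpm, ybsx, jviw, jprm, pcfl, xhbb, vxrv, zhwq, hycr, wygs, yjxf}.
Vertex egpm has 14 neighbors: oqsn, ptus, sfmf, jsxa, yjee, ybsx, jviw, wily, jebv, pcfl, xhbb, ryvd, yjxf, kltm.
N(hjeu) = {jgem, sfmf, yjee, azuv, ybsx, jviw, wily, jprm, zboe, xhbb, vmfx, atvv, kltm, medv}, |N(hjeu)| = 14.
Every vertex has degree 14 (N=29); SR(29,14,6,7) — a Paley graph.
spec(A) ≈ [14.0, 2.1926, -3.1926] (distinct, 4 d.p.).
Lovász: ϑ = −29(-sqrt(29)/2 - 1/2)/(14+-(-sqrt(29)/2 - 1/2)) = sqrt(29).
≈ 5.385165 (to 6 d.p.).

sqrt(29)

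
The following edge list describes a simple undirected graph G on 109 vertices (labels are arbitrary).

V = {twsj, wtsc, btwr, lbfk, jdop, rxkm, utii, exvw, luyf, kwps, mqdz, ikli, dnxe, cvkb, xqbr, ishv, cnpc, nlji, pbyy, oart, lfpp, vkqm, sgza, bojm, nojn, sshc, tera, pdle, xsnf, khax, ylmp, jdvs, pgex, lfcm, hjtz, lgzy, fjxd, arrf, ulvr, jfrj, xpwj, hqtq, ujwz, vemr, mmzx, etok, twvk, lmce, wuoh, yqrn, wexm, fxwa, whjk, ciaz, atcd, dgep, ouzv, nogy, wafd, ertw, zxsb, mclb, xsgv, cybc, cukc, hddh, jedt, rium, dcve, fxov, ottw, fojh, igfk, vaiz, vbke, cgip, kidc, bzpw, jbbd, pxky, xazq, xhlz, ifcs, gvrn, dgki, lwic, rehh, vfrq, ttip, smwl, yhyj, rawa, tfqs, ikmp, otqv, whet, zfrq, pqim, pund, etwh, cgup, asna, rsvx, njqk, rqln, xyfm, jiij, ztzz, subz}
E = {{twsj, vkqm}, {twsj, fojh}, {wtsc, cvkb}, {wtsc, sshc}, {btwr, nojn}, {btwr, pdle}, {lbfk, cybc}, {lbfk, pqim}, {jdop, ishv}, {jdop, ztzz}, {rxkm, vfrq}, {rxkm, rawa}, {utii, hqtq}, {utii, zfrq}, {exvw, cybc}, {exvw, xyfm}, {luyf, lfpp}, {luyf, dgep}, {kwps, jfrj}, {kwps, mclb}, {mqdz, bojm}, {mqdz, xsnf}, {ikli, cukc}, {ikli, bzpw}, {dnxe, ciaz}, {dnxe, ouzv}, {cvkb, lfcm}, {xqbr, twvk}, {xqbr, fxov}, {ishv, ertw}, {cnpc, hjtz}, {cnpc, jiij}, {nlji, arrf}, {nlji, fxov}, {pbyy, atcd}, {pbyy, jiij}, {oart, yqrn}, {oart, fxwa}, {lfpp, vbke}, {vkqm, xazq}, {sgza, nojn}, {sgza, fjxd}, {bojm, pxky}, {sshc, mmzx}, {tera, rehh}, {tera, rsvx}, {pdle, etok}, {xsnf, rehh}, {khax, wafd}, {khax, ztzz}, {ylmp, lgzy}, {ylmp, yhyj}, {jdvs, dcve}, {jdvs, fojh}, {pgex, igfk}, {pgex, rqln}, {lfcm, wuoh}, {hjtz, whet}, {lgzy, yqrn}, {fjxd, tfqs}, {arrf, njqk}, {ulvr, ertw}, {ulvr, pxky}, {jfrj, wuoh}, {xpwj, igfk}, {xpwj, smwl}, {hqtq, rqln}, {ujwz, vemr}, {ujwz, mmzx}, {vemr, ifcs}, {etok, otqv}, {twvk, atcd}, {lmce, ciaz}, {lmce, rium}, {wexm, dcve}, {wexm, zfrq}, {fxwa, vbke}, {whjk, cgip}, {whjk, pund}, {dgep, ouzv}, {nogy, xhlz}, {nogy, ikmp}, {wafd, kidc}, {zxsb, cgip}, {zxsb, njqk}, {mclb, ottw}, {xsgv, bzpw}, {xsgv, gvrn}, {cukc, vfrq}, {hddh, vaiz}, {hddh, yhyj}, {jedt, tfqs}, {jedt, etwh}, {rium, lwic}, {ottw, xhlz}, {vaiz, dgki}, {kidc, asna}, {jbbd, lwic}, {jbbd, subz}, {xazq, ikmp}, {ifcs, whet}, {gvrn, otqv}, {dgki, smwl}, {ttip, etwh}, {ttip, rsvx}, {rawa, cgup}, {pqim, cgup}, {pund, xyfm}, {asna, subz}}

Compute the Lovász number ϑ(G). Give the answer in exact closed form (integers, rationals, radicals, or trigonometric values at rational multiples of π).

109*cos(pi/109)/(cos(pi/109) + 1)

deg(luyf) = 2; N(luyf) = {lfpp, dgep}.
deg(sgza) = 2; N(sgza) = {nojn, fjxd}.
deg(whjk) = 2; N(whjk) = {cgip, pund}.
deg(xyfm) = 2; N(xyfm) = {exvw, pund}.
deg(v) = 2 for all v (|V|=109); connected 2-regular on 109 ⇒ C_{109}.
The 55 distinct eigenvalues: [2.0, 1.9967, 1.9867, 1.9702, 1.9471, 1.9175, 1.8816, 1.8394, 1.7911, 1.7368, 1.6768, 1.6112, 1.5403, 1.4642, 1.3833, 1.2978, 1.208, 1.1141, 1.0166, 0.9157, 0.8117, 0.7051, 0.5961, 0.4851, 0.3725, 0.2587, 0.144, 0.0288, -0.0864, -0.2014, -0.3157, -0.429, -0.5408, -0.6508, -0.7587, -0.8641, -0.9665, -1.0658, -1.1615, -1.2534, -1.3411, -1.4244, -1.5029, -1.5764, -1.6447, -1.7075, -1.7647, -1.816, -1.8612, -1.9003, -1.9331, -1.9594, -1.9793, -1.9925, -1.9992].
Lovász (edge-transitive): ϑ = −109·(-2*cos(pi/109))/((2)−(-2*cos(pi/109))) = 109*cos(pi/109)/(cos(pi/109) + 1).
ϑ(G) ≈ 54.48868008.
Lovász sandwich 54 ≤ 109*cos(pi/109)/(cos(pi/109) + 1) ≤ 55: both strict.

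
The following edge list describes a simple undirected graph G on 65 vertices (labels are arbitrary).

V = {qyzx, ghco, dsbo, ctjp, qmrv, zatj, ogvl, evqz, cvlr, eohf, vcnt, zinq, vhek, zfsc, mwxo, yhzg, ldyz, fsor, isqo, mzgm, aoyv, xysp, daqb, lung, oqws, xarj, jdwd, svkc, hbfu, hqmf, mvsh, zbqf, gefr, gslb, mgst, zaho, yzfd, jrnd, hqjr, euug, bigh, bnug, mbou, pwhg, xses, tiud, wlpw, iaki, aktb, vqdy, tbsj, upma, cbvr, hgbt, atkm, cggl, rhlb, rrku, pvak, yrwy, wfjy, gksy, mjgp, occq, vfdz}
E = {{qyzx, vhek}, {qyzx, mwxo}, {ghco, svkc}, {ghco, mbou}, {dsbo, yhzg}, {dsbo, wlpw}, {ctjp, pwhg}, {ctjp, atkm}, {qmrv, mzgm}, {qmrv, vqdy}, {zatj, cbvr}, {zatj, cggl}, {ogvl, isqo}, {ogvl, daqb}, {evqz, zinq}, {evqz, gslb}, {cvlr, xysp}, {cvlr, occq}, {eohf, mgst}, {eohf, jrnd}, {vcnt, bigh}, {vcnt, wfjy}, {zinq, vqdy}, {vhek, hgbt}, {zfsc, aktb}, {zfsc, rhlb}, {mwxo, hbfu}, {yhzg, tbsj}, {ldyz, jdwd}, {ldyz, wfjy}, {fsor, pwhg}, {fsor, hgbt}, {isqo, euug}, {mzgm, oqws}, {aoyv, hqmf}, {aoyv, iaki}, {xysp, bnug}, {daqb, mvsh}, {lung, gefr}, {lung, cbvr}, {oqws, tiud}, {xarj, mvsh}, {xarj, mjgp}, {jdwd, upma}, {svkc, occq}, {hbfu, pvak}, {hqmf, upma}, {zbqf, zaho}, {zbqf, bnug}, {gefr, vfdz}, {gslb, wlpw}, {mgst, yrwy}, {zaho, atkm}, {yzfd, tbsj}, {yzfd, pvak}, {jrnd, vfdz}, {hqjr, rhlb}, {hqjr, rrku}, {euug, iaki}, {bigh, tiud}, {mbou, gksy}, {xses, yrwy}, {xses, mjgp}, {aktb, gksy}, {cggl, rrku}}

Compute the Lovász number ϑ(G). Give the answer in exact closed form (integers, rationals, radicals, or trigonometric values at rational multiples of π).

65*cos(pi/65)/(cos(pi/65) + 1)

N(vqdy) = {qmrv, zinq}, |N(vqdy)| = 2.
deg(oqws) = 2; N(oqws) = {mzgm, tiud}.
deg(gefr) = 2; N(gefr) = {lung, vfdz}.
Vertex zaho has 2 neighbors: zbqf, atkm.
Every vertex has degree 2 (N=65); the odd cycle C_{65}.
The 33 distinct eigenvalues: [2.0, 1.99066, 1.96274, 1.91649, 1.85235, 1.77091, 1.67294, 1.55935, 1.4312, 1.28968, 1.13613, 0.97197, 0.79873, 0.61803, 0.43157, 0.24107, 0.04833, -0.14487, -0.33671, -0.52541, -0.70921, -0.88638, -1.05528, -1.21433, -1.36203, -1.49702, -1.61803, -1.72394, -1.81375, -1.88662, -1.94188, -1.97901, -1.99766].
ϑ = −N·λ_min/(λ_max−λ_min) = −65·(-2*cos(pi/65))/(2−(-2*cos(pi/65))) = 65*cos(pi/65)/(cos(pi/65) + 1).
Numerically 32.4810126.
Sandwich: α(G)=32 ≤ ϑ(G)=65*cos(pi/65)/(cos(pi/65) + 1) ≤ χ(Ḡ)=33 (both strict).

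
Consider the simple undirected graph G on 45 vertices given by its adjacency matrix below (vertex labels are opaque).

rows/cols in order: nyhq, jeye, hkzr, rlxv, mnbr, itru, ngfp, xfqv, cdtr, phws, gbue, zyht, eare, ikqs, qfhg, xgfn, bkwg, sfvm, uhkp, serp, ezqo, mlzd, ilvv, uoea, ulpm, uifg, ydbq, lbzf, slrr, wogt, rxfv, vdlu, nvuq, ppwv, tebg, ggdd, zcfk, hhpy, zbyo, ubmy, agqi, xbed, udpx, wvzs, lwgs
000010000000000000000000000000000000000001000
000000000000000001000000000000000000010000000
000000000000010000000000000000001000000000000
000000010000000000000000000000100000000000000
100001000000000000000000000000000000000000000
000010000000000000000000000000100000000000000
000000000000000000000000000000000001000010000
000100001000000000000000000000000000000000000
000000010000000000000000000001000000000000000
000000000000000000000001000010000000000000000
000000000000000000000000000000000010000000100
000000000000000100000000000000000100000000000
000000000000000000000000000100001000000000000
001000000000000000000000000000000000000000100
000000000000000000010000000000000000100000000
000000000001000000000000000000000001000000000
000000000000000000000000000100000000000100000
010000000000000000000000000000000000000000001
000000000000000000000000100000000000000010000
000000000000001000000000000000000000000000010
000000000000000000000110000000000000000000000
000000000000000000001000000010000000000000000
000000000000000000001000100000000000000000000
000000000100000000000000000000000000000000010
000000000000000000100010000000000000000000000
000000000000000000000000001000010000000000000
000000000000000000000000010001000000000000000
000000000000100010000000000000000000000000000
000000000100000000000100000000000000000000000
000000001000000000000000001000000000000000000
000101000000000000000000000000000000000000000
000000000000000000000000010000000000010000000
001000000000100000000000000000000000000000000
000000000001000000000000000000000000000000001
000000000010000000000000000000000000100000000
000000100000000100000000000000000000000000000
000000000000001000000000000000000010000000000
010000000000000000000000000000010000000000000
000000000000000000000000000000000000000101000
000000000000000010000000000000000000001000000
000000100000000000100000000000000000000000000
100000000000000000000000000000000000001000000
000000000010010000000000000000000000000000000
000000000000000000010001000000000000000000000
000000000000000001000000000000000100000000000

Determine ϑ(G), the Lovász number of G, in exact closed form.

deg(bkwg) = 2; N(bkwg) = {lbzf, ubmy}.
N(ngfp) = {ggdd, agqi}, |N(ngfp)| = 2.
deg(xfqv) = 2; N(xfqv) = {rlxv, cdtr}.
Vertex ezqo has 2 neighbors: mlzd, ilvv.
deg(v) = 2 for all v (|V|=45); the odd cycle C_{45}.
The 23 distinct eigenvalues: [2.0, 1.980536, 1.922523, 1.827091, 1.696096, 1.532089, 1.338261, 1.118386, 0.876742, 0.618034, 0.347296, 0.069799, -0.209057, -0.483844, -0.749213, -1.0, -1.231323, -1.43868, -1.618034, -1.765895, -1.879385, -1.956295, -1.995128].
−45·(-2*cos(pi/45)) / ((2)−(-2*cos(pi/45))) = 45*cos(pi/45)/(cos(pi/45) + 1) = ϑ(G).
ϑ(G) ≈ 22.47256.
Sandwich: α(G)=22 ≤ ϑ(G)=45*cos(pi/45)/(cos(pi/45) + 1) ≤ χ(Ḡ)=23 (both strict).

45*cos(pi/45)/(cos(pi/45) + 1)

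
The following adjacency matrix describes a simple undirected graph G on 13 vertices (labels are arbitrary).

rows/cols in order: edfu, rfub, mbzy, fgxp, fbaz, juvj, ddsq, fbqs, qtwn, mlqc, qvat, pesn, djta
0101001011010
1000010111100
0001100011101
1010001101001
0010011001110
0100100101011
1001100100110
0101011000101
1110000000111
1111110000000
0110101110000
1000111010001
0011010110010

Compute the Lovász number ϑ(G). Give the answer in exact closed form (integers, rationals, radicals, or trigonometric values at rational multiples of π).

Vertex edfu has 6 neighbors: rfub, fgxp, ddsq, qtwn, mlqc, pesn.
Vertex mlqc has 6 neighbors: edfu, rfub, mbzy, fgxp, fbaz, juvj.
deg(fbaz) = 6; N(fbaz) = {mbzy, juvj, ddsq, mlqc, qvat, pesn}.
Vertex fbqs has 6 neighbors: rfub, fgxp, juvj, ddsq, qvat, djta.
G on 13 vertices is 6-regular; strongly regular (13,6,2,3).
Distinct eigenvalues (to 6 d.p.): [6.0, 1.302776, -2.302776].
Lovász (edge-transitive): ϑ = −13·(-sqrt(13)/2 - 1/2)/((6)−(-sqrt(13)/2 - 1/2)) = sqrt(13).
≈ 3.60555128 (to 8 d.p.).

sqrt(13)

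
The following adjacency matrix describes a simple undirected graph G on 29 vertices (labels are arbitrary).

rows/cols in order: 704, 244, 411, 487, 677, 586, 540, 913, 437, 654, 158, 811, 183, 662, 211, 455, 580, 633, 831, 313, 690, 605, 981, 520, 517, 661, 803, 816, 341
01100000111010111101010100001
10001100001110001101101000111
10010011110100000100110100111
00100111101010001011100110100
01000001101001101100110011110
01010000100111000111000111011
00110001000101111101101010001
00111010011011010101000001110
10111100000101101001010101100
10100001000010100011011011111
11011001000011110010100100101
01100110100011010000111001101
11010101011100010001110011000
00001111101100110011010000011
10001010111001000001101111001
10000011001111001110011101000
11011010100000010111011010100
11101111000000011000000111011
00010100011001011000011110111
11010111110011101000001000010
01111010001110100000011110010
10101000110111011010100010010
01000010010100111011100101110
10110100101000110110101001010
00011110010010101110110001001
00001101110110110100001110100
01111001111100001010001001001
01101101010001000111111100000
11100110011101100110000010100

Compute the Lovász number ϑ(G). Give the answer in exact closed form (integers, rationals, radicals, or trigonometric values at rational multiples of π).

sqrt(29)

deg(913) = 14; N(913) = {411, 487, 677, 540, 654, 158, 183, 662, 455, 633, 313, 661, 803, 816}.
deg(654) = 14; N(654) = {704, 411, 913, 183, 211, 831, 313, 605, 981, 517, 661, 803, 816, 341}.
Vertex 816 has 14 neighbors: 244, 411, 677, 586, 913, 654, 662, 633, 831, 313, 690, 605, 981, 520.
Vertex 540 has 14 neighbors: 411, 487, 913, 811, 662, 211, 455, 580, 633, 313, 690, 981, 517, 341.
14-regular, N=29; strongly regular (29,14,6,7).
A has 3 distinct eigenvalues ≈ [14.0, 2.1926, -3.1926].
λ_max=14, λ_min=-sqrt(29)/2 - 1/2; ϑ = −29·λ_min/(λ_max−λ_min) = sqrt(29).
= 5.38516… (decimal).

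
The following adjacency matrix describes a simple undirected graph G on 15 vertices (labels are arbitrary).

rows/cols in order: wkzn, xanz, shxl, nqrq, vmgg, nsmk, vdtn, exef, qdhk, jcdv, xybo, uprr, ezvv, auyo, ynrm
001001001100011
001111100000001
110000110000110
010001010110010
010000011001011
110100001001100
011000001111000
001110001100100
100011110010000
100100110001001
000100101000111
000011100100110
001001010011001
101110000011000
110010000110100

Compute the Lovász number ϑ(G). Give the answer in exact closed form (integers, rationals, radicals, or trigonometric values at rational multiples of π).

5

N(qdhk) = {wkzn, vmgg, nsmk, vdtn, exef, xybo}, |N(qdhk)| = 6.
deg(nsmk) = 6; N(nsmk) = {wkzn, xanz, nqrq, qdhk, uprr, ezvv}.
deg(vmgg) = 6; N(vmgg) = {xanz, exef, qdhk, uprr, auyo, ynrm}.
Vertex exef has 6 neighbors: shxl, nqrq, vmgg, qdhk, jcdv, ezvv.
G on 15 vertices is 6-regular; Kneser K(6,2) on C(6,2)=15 vertices.
A has 3 distinct eigenvalues ≈ [6.0, 1.0, -3.0].
−15·(-3) / ((6)−(-3)) = 5 = ϑ(G).
ϑ(G) ≈ 5.000000.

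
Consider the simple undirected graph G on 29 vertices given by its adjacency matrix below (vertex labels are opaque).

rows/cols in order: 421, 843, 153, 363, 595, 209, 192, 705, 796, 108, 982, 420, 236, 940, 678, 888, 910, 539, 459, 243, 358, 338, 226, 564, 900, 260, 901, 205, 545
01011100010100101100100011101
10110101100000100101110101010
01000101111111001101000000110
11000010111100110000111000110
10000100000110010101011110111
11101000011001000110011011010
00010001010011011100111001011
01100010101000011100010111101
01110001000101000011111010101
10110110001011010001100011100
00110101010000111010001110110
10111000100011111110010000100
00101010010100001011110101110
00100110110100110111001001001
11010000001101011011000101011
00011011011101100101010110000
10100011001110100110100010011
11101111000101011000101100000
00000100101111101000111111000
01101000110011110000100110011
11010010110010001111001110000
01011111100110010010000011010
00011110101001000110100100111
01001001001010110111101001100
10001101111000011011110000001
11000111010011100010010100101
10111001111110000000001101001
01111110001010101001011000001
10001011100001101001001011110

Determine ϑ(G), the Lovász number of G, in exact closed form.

deg(900) = 14; N(900) = {421, 595, 209, 705, 796, 108, 982, 888, 910, 459, 243, 358, 338, 545}.
Vertex 678 has 14 neighbors: 421, 843, 363, 982, 420, 940, 888, 910, 459, 243, 564, 260, 205, 545.
Vertex 192 has 14 neighbors: 363, 705, 108, 236, 940, 888, 910, 539, 358, 338, 226, 260, 205, 545.
N(539) = {421, 843, 153, 595, 209, 192, 705, 420, 940, 888, 910, 358, 226, 564}, |N(539)| = 14.
14-regular, N=29; strongly regular (29,14,6,7).
spec(A) ≈ [14.0, 2.193, -3.193] (distinct, 3 d.p.).
Lovász: ϑ = −29(-sqrt(29)/2 - 1/2)/(14+-(-sqrt(29)/2 - 1/2)) = sqrt(29).
= 5.38516481… (decimal).

sqrt(29)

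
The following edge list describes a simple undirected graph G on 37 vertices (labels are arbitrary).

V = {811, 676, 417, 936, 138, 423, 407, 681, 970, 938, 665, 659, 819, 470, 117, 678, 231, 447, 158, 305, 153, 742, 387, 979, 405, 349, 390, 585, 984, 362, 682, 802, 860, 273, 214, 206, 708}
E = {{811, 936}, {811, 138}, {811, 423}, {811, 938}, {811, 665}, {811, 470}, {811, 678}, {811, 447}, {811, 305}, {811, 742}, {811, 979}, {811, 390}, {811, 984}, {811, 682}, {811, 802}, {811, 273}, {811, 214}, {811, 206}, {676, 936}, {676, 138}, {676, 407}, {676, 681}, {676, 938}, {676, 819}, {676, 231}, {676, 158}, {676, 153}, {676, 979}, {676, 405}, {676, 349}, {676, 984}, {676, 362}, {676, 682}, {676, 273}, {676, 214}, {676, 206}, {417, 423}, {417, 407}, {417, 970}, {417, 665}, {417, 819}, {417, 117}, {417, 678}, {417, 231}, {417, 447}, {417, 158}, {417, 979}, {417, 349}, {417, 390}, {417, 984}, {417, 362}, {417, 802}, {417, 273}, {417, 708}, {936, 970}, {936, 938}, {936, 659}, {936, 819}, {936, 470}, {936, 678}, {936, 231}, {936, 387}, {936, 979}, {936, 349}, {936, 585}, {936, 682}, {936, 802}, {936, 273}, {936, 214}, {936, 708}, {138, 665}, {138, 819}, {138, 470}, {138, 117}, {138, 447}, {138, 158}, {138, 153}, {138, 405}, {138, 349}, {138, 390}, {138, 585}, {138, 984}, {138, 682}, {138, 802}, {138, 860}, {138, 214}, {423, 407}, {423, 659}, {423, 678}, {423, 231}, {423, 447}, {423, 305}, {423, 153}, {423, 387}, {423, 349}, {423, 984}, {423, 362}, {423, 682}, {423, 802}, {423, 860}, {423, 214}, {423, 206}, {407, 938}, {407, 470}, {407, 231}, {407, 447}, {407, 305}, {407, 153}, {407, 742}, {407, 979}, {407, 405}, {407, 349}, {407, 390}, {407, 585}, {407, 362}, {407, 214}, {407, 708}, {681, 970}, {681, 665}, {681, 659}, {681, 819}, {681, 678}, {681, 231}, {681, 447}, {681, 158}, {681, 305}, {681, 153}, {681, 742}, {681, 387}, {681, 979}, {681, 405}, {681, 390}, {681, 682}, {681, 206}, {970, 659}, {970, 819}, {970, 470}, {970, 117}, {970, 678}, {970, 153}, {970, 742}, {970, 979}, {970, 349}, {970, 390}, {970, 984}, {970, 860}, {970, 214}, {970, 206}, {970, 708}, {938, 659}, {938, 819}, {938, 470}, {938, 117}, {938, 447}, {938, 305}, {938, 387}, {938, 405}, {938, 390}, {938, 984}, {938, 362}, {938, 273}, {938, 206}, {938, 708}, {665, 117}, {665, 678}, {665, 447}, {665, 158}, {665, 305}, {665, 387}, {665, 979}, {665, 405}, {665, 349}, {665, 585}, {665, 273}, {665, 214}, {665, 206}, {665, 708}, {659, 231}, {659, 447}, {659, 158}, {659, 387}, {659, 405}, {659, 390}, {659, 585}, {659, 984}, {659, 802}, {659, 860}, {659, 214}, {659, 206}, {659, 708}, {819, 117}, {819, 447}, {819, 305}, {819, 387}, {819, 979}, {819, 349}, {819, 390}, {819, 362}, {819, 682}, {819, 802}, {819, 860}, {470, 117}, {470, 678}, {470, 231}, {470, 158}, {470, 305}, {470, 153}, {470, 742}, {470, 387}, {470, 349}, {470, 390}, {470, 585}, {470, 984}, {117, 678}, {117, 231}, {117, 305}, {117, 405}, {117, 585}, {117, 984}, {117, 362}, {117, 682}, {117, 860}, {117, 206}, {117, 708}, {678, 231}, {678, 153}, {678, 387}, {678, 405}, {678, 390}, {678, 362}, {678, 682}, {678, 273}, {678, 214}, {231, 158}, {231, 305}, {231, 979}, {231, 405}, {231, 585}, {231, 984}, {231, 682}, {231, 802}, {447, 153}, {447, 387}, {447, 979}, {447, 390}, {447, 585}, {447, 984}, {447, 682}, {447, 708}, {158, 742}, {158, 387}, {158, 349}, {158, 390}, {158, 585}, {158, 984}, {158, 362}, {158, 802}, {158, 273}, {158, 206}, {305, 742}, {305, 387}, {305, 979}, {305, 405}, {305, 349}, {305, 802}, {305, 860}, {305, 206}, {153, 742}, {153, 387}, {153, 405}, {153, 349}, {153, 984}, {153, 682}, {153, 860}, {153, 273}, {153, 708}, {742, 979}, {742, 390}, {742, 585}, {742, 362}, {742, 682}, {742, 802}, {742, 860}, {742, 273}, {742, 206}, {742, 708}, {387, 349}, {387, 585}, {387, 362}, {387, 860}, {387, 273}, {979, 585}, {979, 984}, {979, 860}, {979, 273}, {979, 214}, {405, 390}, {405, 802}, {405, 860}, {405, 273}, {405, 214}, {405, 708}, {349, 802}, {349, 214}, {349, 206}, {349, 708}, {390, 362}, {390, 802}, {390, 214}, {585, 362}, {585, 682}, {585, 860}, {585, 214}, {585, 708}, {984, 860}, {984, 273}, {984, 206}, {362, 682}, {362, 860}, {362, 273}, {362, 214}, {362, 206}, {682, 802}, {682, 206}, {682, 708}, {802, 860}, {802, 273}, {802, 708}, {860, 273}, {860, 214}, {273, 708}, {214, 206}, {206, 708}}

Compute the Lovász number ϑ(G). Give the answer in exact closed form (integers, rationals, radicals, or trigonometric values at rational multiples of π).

sqrt(37)

Vertex 138 has 18 neighbors: 811, 676, 665, 819, 470, 117, 447, 158, 153, 405, 349, 390, 585, 984, 682, 802, 860, 214.
N(231) = {676, 417, 936, 423, 407, 681, 659, 470, 117, 678, 158, 305, 979, 405, 585, 984, 682, 802}, |N(231)| = 18.
Vertex 681 has 18 neighbors: 676, 970, 665, 659, 819, 678, 231, 447, 158, 305, 153, 742, 387, 979, 405, 390, 682, 206.
deg(811) = 18; N(811) = {936, 138, 423, 938, 665, 470, 678, 447, 305, 742, 979, 390, 984, 682, 802, 273, 214, 206}.
Every vertex has degree 18 (N=37); Paley(37): SR with (k,λ,μ)=(18,8,9).
Distinct eigenvalues (to 4 d.p.): [18.0, 2.5414, -3.5414].
λ_max=18, λ_min=-sqrt(37)/2 - 1/2; ϑ = −37·λ_min/(λ_max−λ_min) = sqrt(37).
= 6.08276… (decimal).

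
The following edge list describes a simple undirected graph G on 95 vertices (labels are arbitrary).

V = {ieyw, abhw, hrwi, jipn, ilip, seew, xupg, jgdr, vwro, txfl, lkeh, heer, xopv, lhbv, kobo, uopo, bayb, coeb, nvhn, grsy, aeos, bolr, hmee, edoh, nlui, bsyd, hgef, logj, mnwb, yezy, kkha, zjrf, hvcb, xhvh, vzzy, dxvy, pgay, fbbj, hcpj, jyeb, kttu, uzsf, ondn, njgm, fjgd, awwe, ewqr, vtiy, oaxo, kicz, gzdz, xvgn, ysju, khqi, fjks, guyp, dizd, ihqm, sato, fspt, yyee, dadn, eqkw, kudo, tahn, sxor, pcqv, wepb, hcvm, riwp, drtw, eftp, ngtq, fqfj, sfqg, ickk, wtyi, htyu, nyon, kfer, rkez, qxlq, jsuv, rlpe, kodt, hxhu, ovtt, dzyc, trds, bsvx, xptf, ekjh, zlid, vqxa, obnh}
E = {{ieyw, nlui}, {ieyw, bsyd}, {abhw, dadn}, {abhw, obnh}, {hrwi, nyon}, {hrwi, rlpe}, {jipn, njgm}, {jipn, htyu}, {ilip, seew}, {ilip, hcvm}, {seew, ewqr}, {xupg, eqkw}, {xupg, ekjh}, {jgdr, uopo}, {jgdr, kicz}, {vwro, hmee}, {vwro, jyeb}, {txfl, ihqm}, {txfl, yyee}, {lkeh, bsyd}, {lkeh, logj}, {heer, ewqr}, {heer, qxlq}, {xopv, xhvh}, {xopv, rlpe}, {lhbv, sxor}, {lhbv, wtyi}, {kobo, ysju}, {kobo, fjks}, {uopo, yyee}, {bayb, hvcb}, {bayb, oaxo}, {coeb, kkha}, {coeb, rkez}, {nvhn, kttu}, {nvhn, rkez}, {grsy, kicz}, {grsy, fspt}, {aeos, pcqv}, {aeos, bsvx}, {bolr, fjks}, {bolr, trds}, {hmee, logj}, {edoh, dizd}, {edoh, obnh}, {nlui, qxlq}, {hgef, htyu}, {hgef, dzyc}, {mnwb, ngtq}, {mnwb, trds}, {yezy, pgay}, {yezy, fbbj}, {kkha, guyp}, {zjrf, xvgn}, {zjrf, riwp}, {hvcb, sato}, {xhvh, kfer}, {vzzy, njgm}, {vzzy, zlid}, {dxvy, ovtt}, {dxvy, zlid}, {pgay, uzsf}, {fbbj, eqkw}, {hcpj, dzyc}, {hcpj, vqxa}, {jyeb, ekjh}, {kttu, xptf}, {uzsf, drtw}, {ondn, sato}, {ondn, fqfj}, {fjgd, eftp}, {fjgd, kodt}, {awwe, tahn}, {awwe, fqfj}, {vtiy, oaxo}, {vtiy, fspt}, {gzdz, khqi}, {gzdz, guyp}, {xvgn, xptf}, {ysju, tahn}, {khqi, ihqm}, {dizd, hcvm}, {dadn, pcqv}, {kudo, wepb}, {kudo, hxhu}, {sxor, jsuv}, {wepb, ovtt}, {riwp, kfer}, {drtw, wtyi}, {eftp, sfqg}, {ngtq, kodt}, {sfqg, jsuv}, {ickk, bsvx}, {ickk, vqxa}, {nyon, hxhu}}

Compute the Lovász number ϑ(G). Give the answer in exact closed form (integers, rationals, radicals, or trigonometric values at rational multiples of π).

95*cos(pi/95)/(cos(pi/95) + 1)

deg(bsyd) = 2; N(bsyd) = {ieyw, lkeh}.
deg(qxlq) = 2; N(qxlq) = {heer, nlui}.
deg(ysju) = 2; N(ysju) = {kobo, tahn}.
Vertex heer has 2 neighbors: ewqr, qxlq.
G on 95 vertices is 2-regular; the odd cycle C_{95}.
spec(A) ≈ [2.0, 1.99563, 1.98253, 1.96076, 1.93042, 1.89163, 1.84458, 1.78946, 1.72651, 1.65602, 1.57828, 1.49364, 1.40247, 1.30517, 1.20216, 1.0939, 0.98085, 0.86351, 0.74239, 0.61803, 0.49097, 0.36176, 0.23097, 0.09917, -0.03307, -0.16516, -0.29653, -0.4266, -0.55481, -0.68059, -0.80339, -0.92268, -1.03794, -1.14866, -1.25435, -1.35456, -1.44885, -1.5368, -1.61803, -1.69219, -1.75895, -1.81801, -1.86913, -1.91207, -1.94665, -1.97272, -1.99017, -1.99891] (distinct, 5 d.p.).
With N=95: ϑ(G) = 95·(-(-1)*2*cos(pi/95))/(2−(-2*cos(pi/95))) = 95*cos(pi/95)/(cos(pi/95) + 1).
≈ 47.4870 (to 4 d.p.).
Check 47 ≤ 95*cos(pi/95)/(cos(pi/95) + 1) ≤ 48: both strict.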